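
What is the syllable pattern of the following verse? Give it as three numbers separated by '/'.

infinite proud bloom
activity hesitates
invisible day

5/7/5

Line 1: "infinite proud bloom": 3+1+1 = 5
Line 2: "activity hesitates": 4+3 = 7
Line 3: "invisible day": 4+1 = 5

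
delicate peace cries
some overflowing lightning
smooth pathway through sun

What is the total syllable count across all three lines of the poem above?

17

Line 1: delicate (3), peace (1), cries (1) → 5
Line 2: some (1), overflowing (4), lightning (2) → 7
Line 3: smooth (1), pathway (2), through (1), sun (1) → 5
Total: 5 + 7 + 5 = 17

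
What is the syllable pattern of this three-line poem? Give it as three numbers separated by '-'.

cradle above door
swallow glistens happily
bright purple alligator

Line 1: "cradle above door": 2+2+1 = 5
Line 2: "swallow glistens happily": 2+2+3 = 7
Line 3: "bright purple alligator": 1+2+4 = 7

5-7-7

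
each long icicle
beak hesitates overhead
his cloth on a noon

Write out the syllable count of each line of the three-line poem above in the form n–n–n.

5–7–5

Line 1: "each long icicle": 1+1+3 = 5
Line 2: "beak hesitates overhead": 1+3+3 = 7
Line 3: "his cloth on a noon": 1+1+1+1+1 = 5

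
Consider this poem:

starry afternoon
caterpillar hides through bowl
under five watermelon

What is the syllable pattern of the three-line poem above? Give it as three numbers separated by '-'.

Line 1: starry (2), afternoon (3) → 5
Line 2: caterpillar (4), hides (1), through (1), bowl (1) → 7
Line 3: under (2), five (1), watermelon (4) → 7

5-7-7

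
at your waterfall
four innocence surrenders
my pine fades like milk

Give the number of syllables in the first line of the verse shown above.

5

The first line: at(1) + your(1) + waterfall(3) = 5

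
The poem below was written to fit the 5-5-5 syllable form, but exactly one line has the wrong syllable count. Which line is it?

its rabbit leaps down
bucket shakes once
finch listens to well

Line 1: its (1), rabbit (2), leaps (1), down (1) → 5 ✓
Line 2: bucket (2), shakes (1), once (1) → 4 (expected 5)
Line 3: finch (1), listens (2), to (1), well (1) → 5 ✓

The second line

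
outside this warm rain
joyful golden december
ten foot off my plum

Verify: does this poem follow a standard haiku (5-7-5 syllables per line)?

Line 1: outside(2) + this(1) + warm(1) + rain(1) = 5 ✓
Line 2: joyful(2) + golden(2) + december(3) = 7 ✓
Line 3: ten(1) + foot(1) + off(1) + my(1) + plum(1) = 5 ✓

Yes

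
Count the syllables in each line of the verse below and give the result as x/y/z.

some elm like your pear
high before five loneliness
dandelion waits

5/7/5

Line 1: "some elm like your pear": 1+1+1+1+1 = 5
Line 2: "high before five loneliness": 1+2+1+3 = 7
Line 3: "dandelion waits": 4+1 = 5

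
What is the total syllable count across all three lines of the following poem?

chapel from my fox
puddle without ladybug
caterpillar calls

Line 1: "chapel from my fox": 2+1+1+1 = 5
Line 2: "puddle without ladybug": 2+2+3 = 7
Line 3: "caterpillar calls": 4+1 = 5
Total: 5 + 7 + 5 = 17

17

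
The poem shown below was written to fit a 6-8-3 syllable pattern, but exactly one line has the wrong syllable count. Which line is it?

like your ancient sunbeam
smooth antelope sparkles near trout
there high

Line 1: like(1) + your(1) + ancient(2) + sunbeam(2) = 6 ✓
Line 2: smooth(1) + antelope(3) + sparkles(2) + near(1) + trout(1) = 8 ✓
Line 3: there(1) + high(1) = 2 (expected 3)

Line 3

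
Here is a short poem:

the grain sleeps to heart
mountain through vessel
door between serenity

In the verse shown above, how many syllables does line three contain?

Line three: "door between serenity": 1+2+4 = 7

7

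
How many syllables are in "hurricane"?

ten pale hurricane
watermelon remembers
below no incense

3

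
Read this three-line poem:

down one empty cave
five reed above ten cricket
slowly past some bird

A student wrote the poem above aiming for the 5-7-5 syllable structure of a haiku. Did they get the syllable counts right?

Yes

Line 1: down (1), one (1), empty (2), cave (1) → 5 ✓
Line 2: five (1), reed (1), above (2), ten (1), cricket (2) → 7 ✓
Line 3: slowly (2), past (1), some (1), bird (1) → 5 ✓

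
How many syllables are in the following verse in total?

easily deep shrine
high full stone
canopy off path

13

Line 1: easily (3), deep (1), shrine (1) → 5
Line 2: high (1), full (1), stone (1) → 3
Line 3: canopy (3), off (1), path (1) → 5
Total: 5 + 3 + 5 = 13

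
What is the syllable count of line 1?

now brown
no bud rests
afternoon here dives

Line 1: now (1), brown (1) → 2

2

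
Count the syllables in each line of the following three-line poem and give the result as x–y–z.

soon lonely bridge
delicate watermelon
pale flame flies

4–7–3

Line 1: soon(1) + lonely(2) + bridge(1) = 4
Line 2: delicate(3) + watermelon(4) = 7
Line 3: pale(1) + flame(1) + flies(1) = 3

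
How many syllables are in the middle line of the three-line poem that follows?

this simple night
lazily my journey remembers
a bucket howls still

9

The middle line: "lazily my journey remembers": 3+1+2+3 = 9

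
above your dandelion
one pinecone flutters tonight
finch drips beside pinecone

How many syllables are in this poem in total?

20

Line 1: above(2) + your(1) + dandelion(4) = 7
Line 2: one(1) + pinecone(2) + flutters(2) + tonight(2) = 7
Line 3: finch(1) + drips(1) + beside(2) + pinecone(2) = 6
Total: 7 + 7 + 6 = 20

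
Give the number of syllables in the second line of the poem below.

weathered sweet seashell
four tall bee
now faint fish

The second line: "four tall bee": 1+1+1 = 3

3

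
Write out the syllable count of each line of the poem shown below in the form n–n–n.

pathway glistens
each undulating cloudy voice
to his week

4–8–3

Line 1: pathway(2) + glistens(2) = 4
Line 2: each(1) + undulating(4) + cloudy(2) + voice(1) = 8
Line 3: to(1) + his(1) + week(1) = 3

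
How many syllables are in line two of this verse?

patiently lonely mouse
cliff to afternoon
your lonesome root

Line two: cliff(1) + to(1) + afternoon(3) = 5

5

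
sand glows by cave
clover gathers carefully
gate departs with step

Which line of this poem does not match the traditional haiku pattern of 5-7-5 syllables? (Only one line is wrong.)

Line 1

Line 1: sand (1), glows (1), by (1), cave (1) → 4 (expected 5)
Line 2: clover (2), gathers (2), carefully (3) → 7 ✓
Line 3: gate (1), departs (2), with (1), step (1) → 5 ✓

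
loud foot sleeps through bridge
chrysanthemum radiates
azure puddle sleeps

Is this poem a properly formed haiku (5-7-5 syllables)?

Yes

Line 1: loud (1), foot (1), sleeps (1), through (1), bridge (1) → 5 ✓
Line 2: chrysanthemum (4), radiates (3) → 7 ✓
Line 3: azure (2), puddle (2), sleeps (1) → 5 ✓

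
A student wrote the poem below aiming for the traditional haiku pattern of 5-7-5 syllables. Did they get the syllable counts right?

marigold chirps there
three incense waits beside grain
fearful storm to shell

Yes

Line 1: marigold(3) + chirps(1) + there(1) = 5 ✓
Line 2: three(1) + incense(2) + waits(1) + beside(2) + grain(1) = 7 ✓
Line 3: fearful(2) + storm(1) + to(1) + shell(1) = 5 ✓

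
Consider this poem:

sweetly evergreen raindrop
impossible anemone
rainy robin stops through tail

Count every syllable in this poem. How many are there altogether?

22

Line 1: sweetly (2), evergreen (3), raindrop (2) → 7
Line 2: impossible (4), anemone (4) → 8
Line 3: rainy (2), robin (2), stops (1), through (1), tail (1) → 7
Total: 7 + 8 + 7 = 22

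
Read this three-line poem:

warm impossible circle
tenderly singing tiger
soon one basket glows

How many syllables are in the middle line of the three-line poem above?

The middle line: tenderly(3) + singing(2) + tiger(2) = 7

7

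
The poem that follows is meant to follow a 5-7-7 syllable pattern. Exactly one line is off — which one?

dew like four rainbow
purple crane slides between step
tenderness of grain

Line 1: dew (1), like (1), four (1), rainbow (2) → 5 ✓
Line 2: purple (2), crane (1), slides (1), between (2), step (1) → 7 ✓
Line 3: tenderness (3), of (1), grain (1) → 5 (expected 7)

Line 3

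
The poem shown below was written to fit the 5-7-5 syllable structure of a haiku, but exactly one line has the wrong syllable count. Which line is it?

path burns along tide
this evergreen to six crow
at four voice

Line 1: path (1), burns (1), along (2), tide (1) → 5 ✓
Line 2: this (1), evergreen (3), to (1), six (1), crow (1) → 7 ✓
Line 3: at (1), four (1), voice (1) → 3 (expected 5)

Line 3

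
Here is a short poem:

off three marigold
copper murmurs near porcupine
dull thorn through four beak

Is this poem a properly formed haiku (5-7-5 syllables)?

Line 1: "off three marigold": 1+1+3 = 5 ✓
Line 2: "copper murmurs near porcupine": 2+2+1+3 = 8 (expected 7)
Line 3: "dull thorn through four beak": 1+1+1+1+1 = 5 ✓

No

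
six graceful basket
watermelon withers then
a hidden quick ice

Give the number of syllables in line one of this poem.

Line one: "six graceful basket": 1+2+2 = 5

5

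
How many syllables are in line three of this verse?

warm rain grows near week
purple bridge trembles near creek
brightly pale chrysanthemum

Line three: brightly (2), pale (1), chrysanthemum (4) → 7

7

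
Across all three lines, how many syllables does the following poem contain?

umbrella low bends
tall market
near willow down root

13

Line 1: "umbrella low bends": 3+1+1 = 5
Line 2: "tall market": 1+2 = 3
Line 3: "near willow down root": 1+2+1+1 = 5
Total: 5 + 3 + 5 = 13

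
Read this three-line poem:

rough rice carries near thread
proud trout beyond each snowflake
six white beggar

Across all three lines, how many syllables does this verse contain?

17

Line 1: "rough rice carries near thread": 1+1+2+1+1 = 6
Line 2: "proud trout beyond each snowflake": 1+1+2+1+2 = 7
Line 3: "six white beggar": 1+1+2 = 4
Total: 6 + 7 + 4 = 17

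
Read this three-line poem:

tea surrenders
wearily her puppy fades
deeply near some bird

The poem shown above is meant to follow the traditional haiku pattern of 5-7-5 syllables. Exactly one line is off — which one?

The first line

Line 1: tea(1) + surrenders(3) = 4 (expected 5)
Line 2: wearily(3) + her(1) + puppy(2) + fades(1) = 7 ✓
Line 3: deeply(2) + near(1) + some(1) + bird(1) = 5 ✓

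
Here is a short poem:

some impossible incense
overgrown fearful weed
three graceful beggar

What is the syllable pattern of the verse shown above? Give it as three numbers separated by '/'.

7/6/5

Line 1: "some impossible incense": 1+4+2 = 7
Line 2: "overgrown fearful weed": 3+2+1 = 6
Line 3: "three graceful beggar": 1+2+2 = 5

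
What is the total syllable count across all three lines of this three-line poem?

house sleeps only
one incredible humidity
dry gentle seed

Line 1: "house sleeps only": 1+1+2 = 4
Line 2: "one incredible humidity": 1+4+4 = 9
Line 3: "dry gentle seed": 1+2+1 = 4
Total: 4 + 9 + 4 = 17

17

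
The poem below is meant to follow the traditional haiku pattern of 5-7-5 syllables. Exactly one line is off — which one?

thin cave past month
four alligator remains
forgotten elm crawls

Line 1: thin (1), cave (1), past (1), month (1) → 4 (expected 5)
Line 2: four (1), alligator (4), remains (2) → 7 ✓
Line 3: forgotten (3), elm (1), crawls (1) → 5 ✓

The first line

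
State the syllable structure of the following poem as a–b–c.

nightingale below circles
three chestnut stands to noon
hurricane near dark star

Line 1: nightingale (3), below (2), circles (2) → 7
Line 2: three (1), chestnut (2), stands (1), to (1), noon (1) → 6
Line 3: hurricane (3), near (1), dark (1), star (1) → 6

7–6–6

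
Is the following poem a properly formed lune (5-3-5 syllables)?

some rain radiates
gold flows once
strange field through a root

Line 1: "some rain radiates": 1+1+3 = 5 ✓
Line 2: "gold flows once": 1+1+1 = 3 ✓
Line 3: "strange field through a root": 1+1+1+1+1 = 5 ✓

Yes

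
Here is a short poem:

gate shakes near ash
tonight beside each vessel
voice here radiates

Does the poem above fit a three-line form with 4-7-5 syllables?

Yes

Line 1: gate (1), shakes (1), near (1), ash (1) → 4 ✓
Line 2: tonight (2), beside (2), each (1), vessel (2) → 7 ✓
Line 3: voice (1), here (1), radiates (3) → 5 ✓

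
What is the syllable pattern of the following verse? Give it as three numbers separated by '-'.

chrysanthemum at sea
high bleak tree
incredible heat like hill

Line 1: chrysanthemum (4), at (1), sea (1) → 6
Line 2: high (1), bleak (1), tree (1) → 3
Line 3: incredible (4), heat (1), like (1), hill (1) → 7

6-3-7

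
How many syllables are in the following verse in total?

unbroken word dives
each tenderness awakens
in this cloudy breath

17

Line 1: "unbroken word dives": 3+1+1 = 5
Line 2: "each tenderness awakens": 1+3+3 = 7
Line 3: "in this cloudy breath": 1+1+2+1 = 5
Total: 5 + 7 + 5 = 17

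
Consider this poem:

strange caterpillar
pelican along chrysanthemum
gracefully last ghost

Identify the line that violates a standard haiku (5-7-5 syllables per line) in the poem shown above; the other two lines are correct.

The second line

Line 1: strange(1) + caterpillar(4) = 5 ✓
Line 2: pelican(3) + along(2) + chrysanthemum(4) = 9 (expected 7)
Line 3: gracefully(3) + last(1) + ghost(1) = 5 ✓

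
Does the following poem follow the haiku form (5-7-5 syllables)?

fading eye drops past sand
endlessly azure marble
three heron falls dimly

No

Line 1: fading(2) + eye(1) + drops(1) + past(1) + sand(1) = 6 (expected 5)
Line 2: endlessly(3) + azure(2) + marble(2) = 7 ✓
Line 3: three(1) + heron(2) + falls(1) + dimly(2) = 6 (expected 5)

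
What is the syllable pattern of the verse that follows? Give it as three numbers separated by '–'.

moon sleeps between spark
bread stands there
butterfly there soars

Line 1: "moon sleeps between spark": 1+1+2+1 = 5
Line 2: "bread stands there": 1+1+1 = 3
Line 3: "butterfly there soars": 3+1+1 = 5

5–3–5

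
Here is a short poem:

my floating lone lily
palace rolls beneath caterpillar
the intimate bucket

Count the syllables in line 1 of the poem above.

Line 1: my (1), floating (2), lone (1), lily (2) → 6

6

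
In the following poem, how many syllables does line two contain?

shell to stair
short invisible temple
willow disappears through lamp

Line two: short(1) + invisible(4) + temple(2) = 7

7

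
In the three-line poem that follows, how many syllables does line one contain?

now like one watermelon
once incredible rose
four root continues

Line one: now(1) + like(1) + one(1) + watermelon(4) = 7

7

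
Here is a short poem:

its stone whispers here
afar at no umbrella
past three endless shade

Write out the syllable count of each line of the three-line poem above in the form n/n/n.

5/7/5

Line 1: its(1) + stone(1) + whispers(2) + here(1) = 5
Line 2: afar(2) + at(1) + no(1) + umbrella(3) = 7
Line 3: past(1) + three(1) + endless(2) + shade(1) = 5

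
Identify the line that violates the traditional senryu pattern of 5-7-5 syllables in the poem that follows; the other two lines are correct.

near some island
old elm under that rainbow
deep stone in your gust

Line 1: near (1), some (1), island (2) → 4 (expected 5)
Line 2: old (1), elm (1), under (2), that (1), rainbow (2) → 7 ✓
Line 3: deep (1), stone (1), in (1), your (1), gust (1) → 5 ✓

Line 1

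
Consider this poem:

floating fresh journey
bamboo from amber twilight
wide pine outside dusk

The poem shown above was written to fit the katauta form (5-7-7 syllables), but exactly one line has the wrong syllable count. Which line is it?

The third line

Line 1: "floating fresh journey": 2+1+2 = 5 ✓
Line 2: "bamboo from amber twilight": 2+1+2+2 = 7 ✓
Line 3: "wide pine outside dusk": 1+1+2+1 = 5 (expected 7)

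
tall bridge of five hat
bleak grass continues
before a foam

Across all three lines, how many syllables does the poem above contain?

14

Line 1: tall (1), bridge (1), of (1), five (1), hat (1) → 5
Line 2: bleak (1), grass (1), continues (3) → 5
Line 3: before (2), a (1), foam (1) → 4
Total: 5 + 5 + 4 = 14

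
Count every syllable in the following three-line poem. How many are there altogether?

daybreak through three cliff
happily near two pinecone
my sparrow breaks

Line 1: daybreak(2) + through(1) + three(1) + cliff(1) = 5
Line 2: happily(3) + near(1) + two(1) + pinecone(2) = 7
Line 3: my(1) + sparrow(2) + breaks(1) = 4
Total: 5 + 7 + 4 = 16

16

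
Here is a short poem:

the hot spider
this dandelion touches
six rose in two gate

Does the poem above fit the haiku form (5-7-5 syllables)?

Line 1: the (1), hot (1), spider (2) → 4 (expected 5)
Line 2: this (1), dandelion (4), touches (2) → 7 ✓
Line 3: six (1), rose (1), in (1), two (1), gate (1) → 5 ✓

No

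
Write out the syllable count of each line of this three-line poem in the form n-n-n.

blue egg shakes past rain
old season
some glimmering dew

5-3-5

Line 1: blue(1) + egg(1) + shakes(1) + past(1) + rain(1) = 5
Line 2: old(1) + season(2) = 3
Line 3: some(1) + glimmering(3) + dew(1) = 5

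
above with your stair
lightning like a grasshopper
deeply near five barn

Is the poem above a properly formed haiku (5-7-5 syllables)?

Line 1: above(2) + with(1) + your(1) + stair(1) = 5 ✓
Line 2: lightning(2) + like(1) + a(1) + grasshopper(3) = 7 ✓
Line 3: deeply(2) + near(1) + five(1) + barn(1) = 5 ✓

Yes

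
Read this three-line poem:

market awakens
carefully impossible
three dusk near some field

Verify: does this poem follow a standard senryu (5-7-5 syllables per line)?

Yes

Line 1: market (2), awakens (3) → 5 ✓
Line 2: carefully (3), impossible (4) → 7 ✓
Line 3: three (1), dusk (1), near (1), some (1), field (1) → 5 ✓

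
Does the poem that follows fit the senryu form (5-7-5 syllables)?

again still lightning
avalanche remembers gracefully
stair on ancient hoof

No

Line 1: again(2) + still(1) + lightning(2) = 5 ✓
Line 2: avalanche(3) + remembers(3) + gracefully(3) = 9 (expected 7)
Line 3: stair(1) + on(1) + ancient(2) + hoof(1) = 5 ✓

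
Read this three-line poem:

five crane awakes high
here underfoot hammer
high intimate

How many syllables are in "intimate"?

3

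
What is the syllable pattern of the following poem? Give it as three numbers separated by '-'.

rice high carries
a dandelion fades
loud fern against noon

4-6-5

Line 1: "rice high carries": 1+1+2 = 4
Line 2: "a dandelion fades": 1+4+1 = 6
Line 3: "loud fern against noon": 1+1+2+1 = 5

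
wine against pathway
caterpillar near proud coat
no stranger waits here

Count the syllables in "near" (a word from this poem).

1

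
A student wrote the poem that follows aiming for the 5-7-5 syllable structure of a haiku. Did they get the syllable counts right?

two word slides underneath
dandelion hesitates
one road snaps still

Line 1: "two word slides underneath": 1+1+1+3 = 6 (expected 5)
Line 2: "dandelion hesitates": 4+3 = 7 ✓
Line 3: "one road snaps still": 1+1+1+1 = 4 (expected 5)

No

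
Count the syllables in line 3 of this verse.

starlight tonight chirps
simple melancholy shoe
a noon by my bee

5

Line 3: a (1), noon (1), by (1), my (1), bee (1) → 5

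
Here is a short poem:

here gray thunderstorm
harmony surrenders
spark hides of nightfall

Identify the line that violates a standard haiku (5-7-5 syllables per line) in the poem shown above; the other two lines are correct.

Line 2

Line 1: "here gray thunderstorm": 1+1+3 = 5 ✓
Line 2: "harmony surrenders": 3+3 = 6 (expected 7)
Line 3: "spark hides of nightfall": 1+1+1+2 = 5 ✓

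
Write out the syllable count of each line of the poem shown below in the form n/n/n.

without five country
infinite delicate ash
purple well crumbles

5/7/5

Line 1: "without five country": 2+1+2 = 5
Line 2: "infinite delicate ash": 3+3+1 = 7
Line 3: "purple well crumbles": 2+1+2 = 5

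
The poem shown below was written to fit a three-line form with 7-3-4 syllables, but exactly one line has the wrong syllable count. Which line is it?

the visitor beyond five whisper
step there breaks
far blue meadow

Line 1

Line 1: the(1) + visitor(3) + beyond(2) + five(1) + whisper(2) = 9 (expected 7)
Line 2: step(1) + there(1) + breaks(1) = 3 ✓
Line 3: far(1) + blue(1) + meadow(2) = 4 ✓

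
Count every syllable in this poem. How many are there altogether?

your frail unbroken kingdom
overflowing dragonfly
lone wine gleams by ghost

Line 1: "your frail unbroken kingdom": 1+1+3+2 = 7
Line 2: "overflowing dragonfly": 4+3 = 7
Line 3: "lone wine gleams by ghost": 1+1+1+1+1 = 5
Total: 7 + 7 + 5 = 19

19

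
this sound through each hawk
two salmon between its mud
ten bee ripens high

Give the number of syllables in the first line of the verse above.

The first line: this (1), sound (1), through (1), each (1), hawk (1) → 5

5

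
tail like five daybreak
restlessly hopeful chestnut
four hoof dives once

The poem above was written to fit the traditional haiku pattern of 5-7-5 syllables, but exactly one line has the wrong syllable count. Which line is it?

Line 1: tail (1), like (1), five (1), daybreak (2) → 5 ✓
Line 2: restlessly (3), hopeful (2), chestnut (2) → 7 ✓
Line 3: four (1), hoof (1), dives (1), once (1) → 4 (expected 5)

Line 3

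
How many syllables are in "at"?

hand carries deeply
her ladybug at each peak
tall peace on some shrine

1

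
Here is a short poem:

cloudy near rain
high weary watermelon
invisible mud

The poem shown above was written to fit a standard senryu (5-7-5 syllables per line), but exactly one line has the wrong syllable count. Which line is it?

Line 1: cloudy (2), near (1), rain (1) → 4 (expected 5)
Line 2: high (1), weary (2), watermelon (4) → 7 ✓
Line 3: invisible (4), mud (1) → 5 ✓

The first line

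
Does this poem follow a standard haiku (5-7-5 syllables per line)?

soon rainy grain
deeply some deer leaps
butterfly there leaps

Line 1: soon (1), rainy (2), grain (1) → 4 (expected 5)
Line 2: deeply (2), some (1), deer (1), leaps (1) → 5 (expected 7)
Line 3: butterfly (3), there (1), leaps (1) → 5 ✓

No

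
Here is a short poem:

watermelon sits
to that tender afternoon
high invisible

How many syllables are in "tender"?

2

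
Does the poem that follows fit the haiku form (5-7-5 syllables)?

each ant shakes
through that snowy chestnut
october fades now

No

Line 1: "each ant shakes": 1+1+1 = 3 (expected 5)
Line 2: "through that snowy chestnut": 1+1+2+2 = 6 (expected 7)
Line 3: "october fades now": 3+1+1 = 5 ✓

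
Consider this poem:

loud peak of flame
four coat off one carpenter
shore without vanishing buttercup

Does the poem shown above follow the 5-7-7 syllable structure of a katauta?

No

Line 1: "loud peak of flame": 1+1+1+1 = 4 (expected 5)
Line 2: "four coat off one carpenter": 1+1+1+1+3 = 7 ✓
Line 3: "shore without vanishing buttercup": 1+2+3+3 = 9 (expected 7)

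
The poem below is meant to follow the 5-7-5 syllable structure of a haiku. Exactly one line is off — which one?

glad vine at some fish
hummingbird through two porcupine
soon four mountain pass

The second line

Line 1: glad (1), vine (1), at (1), some (1), fish (1) → 5 ✓
Line 2: hummingbird (3), through (1), two (1), porcupine (3) → 8 (expected 7)
Line 3: soon (1), four (1), mountain (2), pass (1) → 5 ✓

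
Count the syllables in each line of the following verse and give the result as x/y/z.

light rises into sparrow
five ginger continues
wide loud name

Line 1: "light rises into sparrow": 1+2+2+2 = 7
Line 2: "five ginger continues": 1+2+3 = 6
Line 3: "wide loud name": 1+1+1 = 3

7/6/3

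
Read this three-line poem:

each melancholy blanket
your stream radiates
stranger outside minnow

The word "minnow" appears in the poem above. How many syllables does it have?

2

"minnow" has 2 syllables.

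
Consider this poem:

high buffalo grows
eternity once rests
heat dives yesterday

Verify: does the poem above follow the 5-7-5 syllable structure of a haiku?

No

Line 1: high(1) + buffalo(3) + grows(1) = 5 ✓
Line 2: eternity(4) + once(1) + rests(1) = 6 (expected 7)
Line 3: heat(1) + dives(1) + yesterday(3) = 5 ✓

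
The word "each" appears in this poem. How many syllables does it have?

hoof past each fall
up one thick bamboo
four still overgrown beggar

1

"each" has 1 syllable.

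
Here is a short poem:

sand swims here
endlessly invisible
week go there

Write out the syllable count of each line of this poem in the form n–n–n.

Line 1: sand(1) + swims(1) + here(1) = 3
Line 2: endlessly(3) + invisible(4) = 7
Line 3: week(1) + go(1) + there(1) = 3

3–7–3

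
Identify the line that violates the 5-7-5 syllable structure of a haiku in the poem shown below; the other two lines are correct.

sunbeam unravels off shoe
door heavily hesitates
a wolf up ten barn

Line 1: "sunbeam unravels off shoe": 2+3+1+1 = 7 (expected 5)
Line 2: "door heavily hesitates": 1+3+3 = 7 ✓
Line 3: "a wolf up ten barn": 1+1+1+1+1 = 5 ✓

Line 1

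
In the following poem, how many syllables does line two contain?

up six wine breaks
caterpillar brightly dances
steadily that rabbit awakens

8

Line two: caterpillar (4), brightly (2), dances (2) → 8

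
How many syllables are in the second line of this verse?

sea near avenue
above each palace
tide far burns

5

The second line: above (2), each (1), palace (2) → 5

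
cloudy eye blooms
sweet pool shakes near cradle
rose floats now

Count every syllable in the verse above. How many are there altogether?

Line 1: cloudy (2), eye (1), blooms (1) → 4
Line 2: sweet (1), pool (1), shakes (1), near (1), cradle (2) → 6
Line 3: rose (1), floats (1), now (1) → 3
Total: 4 + 6 + 3 = 13

13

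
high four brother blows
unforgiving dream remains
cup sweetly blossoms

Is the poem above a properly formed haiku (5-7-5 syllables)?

Line 1: high (1), four (1), brother (2), blows (1) → 5 ✓
Line 2: unforgiving (4), dream (1), remains (2) → 7 ✓
Line 3: cup (1), sweetly (2), blossoms (2) → 5 ✓

Yes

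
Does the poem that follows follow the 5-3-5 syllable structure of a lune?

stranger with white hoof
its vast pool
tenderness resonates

Line 1: stranger(2) + with(1) + white(1) + hoof(1) = 5 ✓
Line 2: its(1) + vast(1) + pool(1) = 3 ✓
Line 3: tenderness(3) + resonates(3) = 6 (expected 5)

No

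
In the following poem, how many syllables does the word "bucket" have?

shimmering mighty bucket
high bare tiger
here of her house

2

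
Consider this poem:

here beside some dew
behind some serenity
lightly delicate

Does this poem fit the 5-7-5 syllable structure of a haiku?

Line 1: here (1), beside (2), some (1), dew (1) → 5 ✓
Line 2: behind (2), some (1), serenity (4) → 7 ✓
Line 3: lightly (2), delicate (3) → 5 ✓

Yes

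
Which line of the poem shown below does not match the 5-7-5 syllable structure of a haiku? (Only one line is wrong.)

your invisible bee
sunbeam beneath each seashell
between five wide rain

Line 1

Line 1: "your invisible bee": 1+4+1 = 6 (expected 5)
Line 2: "sunbeam beneath each seashell": 2+2+1+2 = 7 ✓
Line 3: "between five wide rain": 2+1+1+1 = 5 ✓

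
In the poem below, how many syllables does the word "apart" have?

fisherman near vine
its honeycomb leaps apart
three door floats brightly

2

"apart" has 2 syllables.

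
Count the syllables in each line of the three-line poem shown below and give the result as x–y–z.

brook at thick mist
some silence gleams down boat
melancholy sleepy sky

4–6–7

Line 1: brook(1) + at(1) + thick(1) + mist(1) = 4
Line 2: some(1) + silence(2) + gleams(1) + down(1) + boat(1) = 6
Line 3: melancholy(4) + sleepy(2) + sky(1) = 7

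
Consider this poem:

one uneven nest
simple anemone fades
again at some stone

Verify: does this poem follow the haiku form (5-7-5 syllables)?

Line 1: "one uneven nest": 1+3+1 = 5 ✓
Line 2: "simple anemone fades": 2+4+1 = 7 ✓
Line 3: "again at some stone": 2+1+1+1 = 5 ✓

Yes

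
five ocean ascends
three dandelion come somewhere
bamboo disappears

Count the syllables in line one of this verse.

5

Line one: "five ocean ascends": 1+2+2 = 5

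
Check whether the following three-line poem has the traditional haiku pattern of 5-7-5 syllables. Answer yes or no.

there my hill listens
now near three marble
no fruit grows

Line 1: "there my hill listens": 1+1+1+2 = 5 ✓
Line 2: "now near three marble": 1+1+1+2 = 5 (expected 7)
Line 3: "no fruit grows": 1+1+1 = 3 (expected 5)

No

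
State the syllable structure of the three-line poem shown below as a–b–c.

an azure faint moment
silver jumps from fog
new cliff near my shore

6–5–5

Line 1: an (1), azure (2), faint (1), moment (2) → 6
Line 2: silver (2), jumps (1), from (1), fog (1) → 5
Line 3: new (1), cliff (1), near (1), my (1), shore (1) → 5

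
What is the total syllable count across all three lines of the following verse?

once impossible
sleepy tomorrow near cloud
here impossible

17

Line 1: once (1), impossible (4) → 5
Line 2: sleepy (2), tomorrow (3), near (1), cloud (1) → 7
Line 3: here (1), impossible (4) → 5
Total: 5 + 7 + 5 = 17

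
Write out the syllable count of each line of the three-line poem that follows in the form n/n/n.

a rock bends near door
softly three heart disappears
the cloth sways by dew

Line 1: a (1), rock (1), bends (1), near (1), door (1) → 5
Line 2: softly (2), three (1), heart (1), disappears (3) → 7
Line 3: the (1), cloth (1), sways (1), by (1), dew (1) → 5

5/7/5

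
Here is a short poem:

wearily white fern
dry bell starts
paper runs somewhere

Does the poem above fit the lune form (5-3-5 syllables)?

Line 1: "wearily white fern": 3+1+1 = 5 ✓
Line 2: "dry bell starts": 1+1+1 = 3 ✓
Line 3: "paper runs somewhere": 2+1+2 = 5 ✓

Yes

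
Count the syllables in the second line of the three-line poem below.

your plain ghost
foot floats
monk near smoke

The second line: "foot floats": 1+1 = 2

2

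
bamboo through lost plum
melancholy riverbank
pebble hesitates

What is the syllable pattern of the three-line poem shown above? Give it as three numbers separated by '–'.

Line 1: "bamboo through lost plum": 2+1+1+1 = 5
Line 2: "melancholy riverbank": 4+3 = 7
Line 3: "pebble hesitates": 2+3 = 5

5–7–5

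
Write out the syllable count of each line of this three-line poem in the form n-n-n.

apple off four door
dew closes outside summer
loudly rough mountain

5-7-5

Line 1: "apple off four door": 2+1+1+1 = 5
Line 2: "dew closes outside summer": 1+2+2+2 = 7
Line 3: "loudly rough mountain": 2+1+2 = 5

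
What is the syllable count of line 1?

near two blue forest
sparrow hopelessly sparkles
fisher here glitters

5

Line 1: near (1), two (1), blue (1), forest (2) → 5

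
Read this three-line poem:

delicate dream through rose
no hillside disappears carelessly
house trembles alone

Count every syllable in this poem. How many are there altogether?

20

Line 1: delicate (3), dream (1), through (1), rose (1) → 6
Line 2: no (1), hillside (2), disappears (3), carelessly (3) → 9
Line 3: house (1), trembles (2), alone (2) → 5
Total: 6 + 9 + 5 = 20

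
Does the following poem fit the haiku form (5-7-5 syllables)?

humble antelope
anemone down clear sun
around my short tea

Yes

Line 1: "humble antelope": 2+3 = 5 ✓
Line 2: "anemone down clear sun": 4+1+1+1 = 7 ✓
Line 3: "around my short tea": 2+1+1+1 = 5 ✓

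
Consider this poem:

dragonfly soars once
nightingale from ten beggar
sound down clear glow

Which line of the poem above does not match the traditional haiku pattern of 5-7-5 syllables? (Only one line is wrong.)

Line 3

Line 1: dragonfly (3), soars (1), once (1) → 5 ✓
Line 2: nightingale (3), from (1), ten (1), beggar (2) → 7 ✓
Line 3: sound (1), down (1), clear (1), glow (1) → 4 (expected 5)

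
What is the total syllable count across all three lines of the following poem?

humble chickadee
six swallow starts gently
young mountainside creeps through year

Line 1: humble(2) + chickadee(3) = 5
Line 2: six(1) + swallow(2) + starts(1) + gently(2) = 6
Line 3: young(1) + mountainside(3) + creeps(1) + through(1) + year(1) = 7
Total: 5 + 6 + 7 = 18

18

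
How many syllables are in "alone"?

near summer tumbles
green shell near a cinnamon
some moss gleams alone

2

"alone" has 2 syllables.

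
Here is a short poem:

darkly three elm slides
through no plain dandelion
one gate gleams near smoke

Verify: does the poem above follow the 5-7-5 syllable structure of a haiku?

Line 1: "darkly three elm slides": 2+1+1+1 = 5 ✓
Line 2: "through no plain dandelion": 1+1+1+4 = 7 ✓
Line 3: "one gate gleams near smoke": 1+1+1+1+1 = 5 ✓

Yes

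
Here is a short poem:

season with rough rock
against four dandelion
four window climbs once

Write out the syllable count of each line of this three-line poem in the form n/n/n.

5/7/5

Line 1: "season with rough rock": 2+1+1+1 = 5
Line 2: "against four dandelion": 2+1+4 = 7
Line 3: "four window climbs once": 1+2+1+1 = 5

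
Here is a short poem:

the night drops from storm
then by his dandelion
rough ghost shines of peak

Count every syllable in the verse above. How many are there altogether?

Line 1: the (1), night (1), drops (1), from (1), storm (1) → 5
Line 2: then (1), by (1), his (1), dandelion (4) → 7
Line 3: rough (1), ghost (1), shines (1), of (1), peak (1) → 5
Total: 5 + 7 + 5 = 17

17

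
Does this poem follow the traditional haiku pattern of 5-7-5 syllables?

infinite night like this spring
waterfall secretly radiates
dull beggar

No

Line 1: "infinite night like this spring": 3+1+1+1+1 = 7 (expected 5)
Line 2: "waterfall secretly radiates": 3+3+3 = 9 (expected 7)
Line 3: "dull beggar": 1+2 = 3 (expected 5)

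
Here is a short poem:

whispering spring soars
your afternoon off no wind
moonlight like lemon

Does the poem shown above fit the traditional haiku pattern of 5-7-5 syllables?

Line 1: "whispering spring soars": 3+1+1 = 5 ✓
Line 2: "your afternoon off no wind": 1+3+1+1+1 = 7 ✓
Line 3: "moonlight like lemon": 2+1+2 = 5 ✓

Yes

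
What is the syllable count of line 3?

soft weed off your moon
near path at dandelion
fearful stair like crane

5

Line 3: fearful (2), stair (1), like (1), crane (1) → 5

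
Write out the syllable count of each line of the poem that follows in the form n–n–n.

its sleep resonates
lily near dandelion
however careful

Line 1: its (1), sleep (1), resonates (3) → 5
Line 2: lily (2), near (1), dandelion (4) → 7
Line 3: however (3), careful (2) → 5

5–7–5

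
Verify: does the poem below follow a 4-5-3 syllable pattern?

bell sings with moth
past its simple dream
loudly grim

Yes

Line 1: bell(1) + sings(1) + with(1) + moth(1) = 4 ✓
Line 2: past(1) + its(1) + simple(2) + dream(1) = 5 ✓
Line 3: loudly(2) + grim(1) = 3 ✓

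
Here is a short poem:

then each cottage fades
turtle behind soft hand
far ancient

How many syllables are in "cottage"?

2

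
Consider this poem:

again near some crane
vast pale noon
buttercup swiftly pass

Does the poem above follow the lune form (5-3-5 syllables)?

Line 1: again(2) + near(1) + some(1) + crane(1) = 5 ✓
Line 2: vast(1) + pale(1) + noon(1) = 3 ✓
Line 3: buttercup(3) + swiftly(2) + pass(1) = 6 (expected 5)

No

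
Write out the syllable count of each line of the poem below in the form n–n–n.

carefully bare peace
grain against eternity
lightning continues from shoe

Line 1: carefully(3) + bare(1) + peace(1) = 5
Line 2: grain(1) + against(2) + eternity(4) = 7
Line 3: lightning(2) + continues(3) + from(1) + shoe(1) = 7

5–7–7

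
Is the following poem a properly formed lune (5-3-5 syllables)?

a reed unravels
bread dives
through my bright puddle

Line 1: a(1) + reed(1) + unravels(3) = 5 ✓
Line 2: bread(1) + dives(1) = 2 (expected 3)
Line 3: through(1) + my(1) + bright(1) + puddle(2) = 5 ✓

No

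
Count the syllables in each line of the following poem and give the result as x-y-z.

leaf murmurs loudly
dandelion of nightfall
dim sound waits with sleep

Line 1: leaf(1) + murmurs(2) + loudly(2) = 5
Line 2: dandelion(4) + of(1) + nightfall(2) = 7
Line 3: dim(1) + sound(1) + waits(1) + with(1) + sleep(1) = 5

5-7-5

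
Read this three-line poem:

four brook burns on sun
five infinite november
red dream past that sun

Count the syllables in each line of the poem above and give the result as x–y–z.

Line 1: four (1), brook (1), burns (1), on (1), sun (1) → 5
Line 2: five (1), infinite (3), november (3) → 7
Line 3: red (1), dream (1), past (1), that (1), sun (1) → 5

5–7–5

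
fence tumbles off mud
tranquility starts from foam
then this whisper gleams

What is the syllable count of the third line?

The third line: then (1), this (1), whisper (2), gleams (1) → 5

5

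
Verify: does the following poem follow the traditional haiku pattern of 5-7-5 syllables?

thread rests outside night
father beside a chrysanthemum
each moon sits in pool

Line 1: "thread rests outside night": 1+1+2+1 = 5 ✓
Line 2: "father beside a chrysanthemum": 2+2+1+4 = 9 (expected 7)
Line 3: "each moon sits in pool": 1+1+1+1+1 = 5 ✓

No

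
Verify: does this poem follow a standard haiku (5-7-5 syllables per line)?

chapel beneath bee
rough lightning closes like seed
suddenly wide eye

Yes

Line 1: "chapel beneath bee": 2+2+1 = 5 ✓
Line 2: "rough lightning closes like seed": 1+2+2+1+1 = 7 ✓
Line 3: "suddenly wide eye": 3+1+1 = 5 ✓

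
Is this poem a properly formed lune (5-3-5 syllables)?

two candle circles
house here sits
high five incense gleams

Yes

Line 1: "two candle circles": 1+2+2 = 5 ✓
Line 2: "house here sits": 1+1+1 = 3 ✓
Line 3: "high five incense gleams": 1+1+2+1 = 5 ✓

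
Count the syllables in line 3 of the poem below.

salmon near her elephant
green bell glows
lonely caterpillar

Line 3: "lonely caterpillar": 2+4 = 6

6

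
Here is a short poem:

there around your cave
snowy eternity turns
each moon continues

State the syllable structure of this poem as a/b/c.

Line 1: there (1), around (2), your (1), cave (1) → 5
Line 2: snowy (2), eternity (4), turns (1) → 7
Line 3: each (1), moon (1), continues (3) → 5

5/7/5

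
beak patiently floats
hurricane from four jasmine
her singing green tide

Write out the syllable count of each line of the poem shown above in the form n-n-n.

5-7-5

Line 1: "beak patiently floats": 1+3+1 = 5
Line 2: "hurricane from four jasmine": 3+1+1+2 = 7
Line 3: "her singing green tide": 1+2+1+1 = 5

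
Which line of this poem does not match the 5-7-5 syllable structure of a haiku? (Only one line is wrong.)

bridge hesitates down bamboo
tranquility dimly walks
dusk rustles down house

Line 1: bridge(1) + hesitates(3) + down(1) + bamboo(2) = 7 (expected 5)
Line 2: tranquility(4) + dimly(2) + walks(1) = 7 ✓
Line 3: dusk(1) + rustles(2) + down(1) + house(1) = 5 ✓

Line 1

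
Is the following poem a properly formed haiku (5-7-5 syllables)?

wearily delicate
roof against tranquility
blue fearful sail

No

Line 1: wearily (3), delicate (3) → 6 (expected 5)
Line 2: roof (1), against (2), tranquility (4) → 7 ✓
Line 3: blue (1), fearful (2), sail (1) → 4 (expected 5)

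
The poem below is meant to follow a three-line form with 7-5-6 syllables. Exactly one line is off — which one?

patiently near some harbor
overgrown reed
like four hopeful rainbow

Line 1: patiently(3) + near(1) + some(1) + harbor(2) = 7 ✓
Line 2: overgrown(3) + reed(1) = 4 (expected 5)
Line 3: like(1) + four(1) + hopeful(2) + rainbow(2) = 6 ✓

Line 2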